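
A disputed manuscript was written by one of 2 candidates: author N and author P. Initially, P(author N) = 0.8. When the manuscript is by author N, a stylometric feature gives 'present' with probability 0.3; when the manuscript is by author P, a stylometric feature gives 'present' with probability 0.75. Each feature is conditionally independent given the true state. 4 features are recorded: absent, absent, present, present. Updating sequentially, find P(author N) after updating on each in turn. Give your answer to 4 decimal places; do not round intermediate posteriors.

0.8338

After 'absent': P(author N) = 0.7·0.8000 / (0.7·0.8000 + 0.25·0.2000) ≈ 0.9180
After 'absent': P(author N) = 0.7·0.9180 / (0.7·0.9180 + 0.25·0.0820) ≈ 0.9691
After 'present': P(author N) = 0.3·0.9691 / (0.3·0.9691 + 0.75·0.0309) ≈ 0.9262
After 'present': P(author N) = 0.3·0.9262 / (0.3·0.9262 + 0.75·0.0738) ≈ 0.8338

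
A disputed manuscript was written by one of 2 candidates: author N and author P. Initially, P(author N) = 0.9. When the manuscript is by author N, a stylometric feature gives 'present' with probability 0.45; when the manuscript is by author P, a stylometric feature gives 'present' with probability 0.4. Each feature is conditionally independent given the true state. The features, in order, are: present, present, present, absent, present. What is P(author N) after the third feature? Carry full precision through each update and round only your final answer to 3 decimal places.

0.928

After 'present': P(author N) = 0.45·0.9000 / (0.45·0.9000 + 0.4·0.1000) ≈ 0.9101
After 'present': P(author N) = 0.45·0.9101 / (0.45·0.9101 + 0.4·0.0899) ≈ 0.9193
After 'present': P(author N) = 0.45·0.9193 / (0.45·0.9193 + 0.4·0.0807) ≈ 0.9276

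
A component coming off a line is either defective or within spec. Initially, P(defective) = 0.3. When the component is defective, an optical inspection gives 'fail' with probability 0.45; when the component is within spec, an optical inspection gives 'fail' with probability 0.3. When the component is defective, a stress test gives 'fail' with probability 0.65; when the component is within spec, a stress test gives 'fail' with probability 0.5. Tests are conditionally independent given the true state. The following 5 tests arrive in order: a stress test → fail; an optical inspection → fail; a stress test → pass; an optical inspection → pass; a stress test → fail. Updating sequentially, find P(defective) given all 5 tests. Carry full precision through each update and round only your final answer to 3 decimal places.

After a stress test='fail': P(defective) = 0.65·0.3000 / (0.65·0.3000 + 0.5·0.7000) ≈ 0.3578
After an optical inspection='fail': P(defective) = 0.45·0.3578 / (0.45·0.3578 + 0.3·0.6422) ≈ 0.4553
After a stress test='pass': P(defective) = 0.35·0.4553 / (0.35·0.4553 + 0.5·0.5447) ≈ 0.3691
After an optical inspection='pass': P(defective) = 0.55·0.3691 / (0.55·0.3691 + 0.7·0.6309) ≈ 0.3149
After a stress test='fail': P(defective) = 0.65·0.3149 / (0.65·0.3149 + 0.5·0.6851) ≈ 0.3740

0.374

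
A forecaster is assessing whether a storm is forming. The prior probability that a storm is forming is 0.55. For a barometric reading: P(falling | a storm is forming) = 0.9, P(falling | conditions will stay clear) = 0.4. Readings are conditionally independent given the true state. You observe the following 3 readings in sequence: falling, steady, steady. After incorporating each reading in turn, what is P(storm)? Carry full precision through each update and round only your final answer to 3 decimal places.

0.071

Each posterior becomes the prior for the next update.
After 'falling': P(storm) = 0.9·0.5500 / (0.9·0.5500 + 0.4·0.4500) ≈ 0.7333
After 'steady': P(storm) = 0.1·0.7333 / (0.1·0.7333 + 0.6·0.2667) ≈ 0.3143
After 'steady': P(storm) = 0.1·0.3143 / (0.1·0.3143 + 0.6·0.6857) ≈ 0.0710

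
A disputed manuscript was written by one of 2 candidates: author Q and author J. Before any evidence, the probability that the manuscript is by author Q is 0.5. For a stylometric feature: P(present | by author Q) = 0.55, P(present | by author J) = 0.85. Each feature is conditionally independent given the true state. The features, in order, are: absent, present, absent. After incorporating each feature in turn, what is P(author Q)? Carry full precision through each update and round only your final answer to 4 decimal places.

Each posterior becomes the prior for the next update.
After 'absent': P(author Q) = 0.45·0.5000 / (0.45·0.5000 + 0.15·0.5000) ≈ 0.7500
After 'present': P(author Q) = 0.55·0.7500 / (0.55·0.7500 + 0.85·0.2500) ≈ 0.6600
After 'absent': P(author Q) = 0.45·0.6600 / (0.45·0.6600 + 0.15·0.3400) ≈ 0.8534

0.8534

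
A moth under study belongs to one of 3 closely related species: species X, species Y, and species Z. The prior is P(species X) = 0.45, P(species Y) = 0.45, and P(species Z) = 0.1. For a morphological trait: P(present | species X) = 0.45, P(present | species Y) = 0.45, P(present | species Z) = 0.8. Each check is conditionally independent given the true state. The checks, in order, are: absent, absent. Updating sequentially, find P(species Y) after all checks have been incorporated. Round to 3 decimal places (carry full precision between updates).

After 'absent': normaliser = 0.55·0.4500 + 0.55·0.4500 + 0.2·0.1000; P(species X) ≈ 0.4806, P(species Y) ≈ 0.4806, P(species Z) ≈ 0.0388
After 'absent': normaliser = 0.55·0.4806 + 0.55·0.4806 + 0.2·0.0388; P(species X) ≈ 0.4928, P(species Y) ≈ 0.4928, P(species Z) ≈ 0.0145

0.493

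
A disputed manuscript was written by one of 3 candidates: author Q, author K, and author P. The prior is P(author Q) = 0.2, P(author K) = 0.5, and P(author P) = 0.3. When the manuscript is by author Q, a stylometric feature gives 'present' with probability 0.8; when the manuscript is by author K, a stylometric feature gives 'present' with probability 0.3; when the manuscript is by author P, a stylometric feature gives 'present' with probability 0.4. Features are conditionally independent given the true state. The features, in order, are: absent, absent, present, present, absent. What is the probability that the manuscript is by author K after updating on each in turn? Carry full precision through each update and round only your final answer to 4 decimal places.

0.5754

After 'absent': normaliser = 0.2·0.2000 + 0.7·0.5000 + 0.6·0.3000; P(author Q) ≈ 0.0702, P(author K) ≈ 0.6140, P(author P) ≈ 0.3158
After 'absent': normaliser = 0.2·0.0702 + 0.7·0.6140 + 0.6·0.3158; P(author Q) ≈ 0.0222, P(author K) ≈ 0.6787, P(author P) ≈ 0.2992
After 'present': normaliser = 0.8·0.0222 + 0.3·0.6787 + 0.4·0.2992; P(author Q) ≈ 0.0520, P(author K) ≈ 0.5971, P(author P) ≈ 0.3509
After 'present': normaliser = 0.8·0.0520 + 0.3·0.5971 + 0.4·0.3509; P(author Q) ≈ 0.1152, P(author K) ≈ 0.4961, P(author P) ≈ 0.3888
After 'absent': normaliser = 0.2·0.1152 + 0.7·0.4961 + 0.6·0.3888; P(author Q) ≈ 0.0382, P(author K) ≈ 0.5754, P(author P) ≈ 0.3865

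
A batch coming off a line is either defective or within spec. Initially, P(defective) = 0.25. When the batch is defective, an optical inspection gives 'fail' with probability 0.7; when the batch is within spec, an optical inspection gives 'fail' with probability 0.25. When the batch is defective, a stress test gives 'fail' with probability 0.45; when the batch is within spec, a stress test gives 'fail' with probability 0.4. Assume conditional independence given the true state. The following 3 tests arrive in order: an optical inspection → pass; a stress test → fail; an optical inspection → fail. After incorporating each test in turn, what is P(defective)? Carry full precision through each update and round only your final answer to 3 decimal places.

0.296

After an optical inspection='pass': P(defective) = 0.3·0.2500 / (0.3·0.2500 + 0.75·0.7500) ≈ 0.1176
After a stress test='fail': P(defective) = 0.45·0.1176 / (0.45·0.1176 + 0.4·0.8824) ≈ 0.1304
After an optical inspection='fail': P(defective) = 0.7·0.1304 / (0.7·0.1304 + 0.25·0.8696) ≈ 0.2958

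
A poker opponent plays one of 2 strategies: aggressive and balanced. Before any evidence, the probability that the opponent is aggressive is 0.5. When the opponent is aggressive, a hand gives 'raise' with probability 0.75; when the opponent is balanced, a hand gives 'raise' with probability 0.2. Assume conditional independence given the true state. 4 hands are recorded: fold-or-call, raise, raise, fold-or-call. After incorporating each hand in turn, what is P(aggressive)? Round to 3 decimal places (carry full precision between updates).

0.579

After 'fold-or-call': P(aggressive) = 0.25·0.5000 / (0.25·0.5000 + 0.8·0.5000) ≈ 0.2381
After 'raise': P(aggressive) = 0.75·0.2381 / (0.75·0.2381 + 0.2·0.7619) ≈ 0.5396
After 'raise': P(aggressive) = 0.75·0.5396 / (0.75·0.5396 + 0.2·0.4604) ≈ 0.8146
After 'fold-or-call': P(aggressive) = 0.25·0.8146 / (0.25·0.8146 + 0.8·0.1854) ≈ 0.5786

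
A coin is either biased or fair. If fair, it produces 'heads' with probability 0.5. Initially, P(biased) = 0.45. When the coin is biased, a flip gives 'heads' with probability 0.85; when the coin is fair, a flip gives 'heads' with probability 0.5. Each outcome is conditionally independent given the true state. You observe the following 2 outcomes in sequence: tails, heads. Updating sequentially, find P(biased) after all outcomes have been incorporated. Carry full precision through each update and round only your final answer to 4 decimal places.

After 'tails': P(biased) = 0.15·0.4500 / (0.15·0.4500 + 0.5·0.5500) ≈ 0.1971
After 'heads': P(biased) = 0.85·0.1971 / (0.85·0.1971 + 0.5·0.8029) ≈ 0.2944

0.2944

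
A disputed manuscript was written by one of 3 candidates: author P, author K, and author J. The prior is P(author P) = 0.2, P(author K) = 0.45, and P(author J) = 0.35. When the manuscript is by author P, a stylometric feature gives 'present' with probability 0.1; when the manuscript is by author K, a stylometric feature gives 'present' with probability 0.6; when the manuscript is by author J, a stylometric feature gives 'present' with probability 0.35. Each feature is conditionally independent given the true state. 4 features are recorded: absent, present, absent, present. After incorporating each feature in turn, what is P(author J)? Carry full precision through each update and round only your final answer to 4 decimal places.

After 'absent': normaliser = 0.9·0.2000 + 0.4·0.4500 + 0.65·0.3500; P(author P) ≈ 0.3064, P(author K) ≈ 0.3064, P(author J) ≈ 0.3872
After 'present': normaliser = 0.1·0.3064 + 0.6·0.3064 + 0.35·0.3872; P(author P) ≈ 0.0875, P(author K) ≈ 0.5252, P(author J) ≈ 0.3872
After 'absent': normaliser = 0.9·0.0875 + 0.4·0.5252 + 0.65·0.3872; P(author P) ≈ 0.1457, P(author K) ≈ 0.3886, P(author J) ≈ 0.4656
After 'present': normaliser = 0.1·0.1457 + 0.6·0.3886 + 0.35·0.4656; P(author P) ≈ 0.0355, P(author K) ≈ 0.5677, P(author J) ≈ 0.3968

0.3968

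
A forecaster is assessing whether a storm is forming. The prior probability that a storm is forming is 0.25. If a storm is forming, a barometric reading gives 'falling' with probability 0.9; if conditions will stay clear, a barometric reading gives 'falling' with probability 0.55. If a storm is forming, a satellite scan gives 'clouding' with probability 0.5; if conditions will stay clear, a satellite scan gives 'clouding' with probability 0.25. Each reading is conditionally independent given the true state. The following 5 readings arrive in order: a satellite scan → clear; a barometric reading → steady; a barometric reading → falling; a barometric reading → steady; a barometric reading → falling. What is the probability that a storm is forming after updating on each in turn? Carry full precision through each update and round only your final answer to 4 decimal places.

After a satellite scan='clear': P(storm) = 0.5·0.2500 / (0.5·0.2500 + 0.75·0.7500) ≈ 0.1818
After a barometric reading='steady': P(storm) = 0.1·0.1818 / (0.1·0.1818 + 0.45·0.8182) ≈ 0.0471
After a barometric reading='falling': P(storm) = 0.9·0.0471 / (0.9·0.0471 + 0.55·0.9529) ≈ 0.0748
After a barometric reading='steady': P(storm) = 0.1·0.0748 / (0.1·0.0748 + 0.45·0.9252) ≈ 0.0176
After a barometric reading='falling': P(storm) = 0.9·0.0176 / (0.9·0.0176 + 0.55·0.9824) ≈ 0.0285

0.0285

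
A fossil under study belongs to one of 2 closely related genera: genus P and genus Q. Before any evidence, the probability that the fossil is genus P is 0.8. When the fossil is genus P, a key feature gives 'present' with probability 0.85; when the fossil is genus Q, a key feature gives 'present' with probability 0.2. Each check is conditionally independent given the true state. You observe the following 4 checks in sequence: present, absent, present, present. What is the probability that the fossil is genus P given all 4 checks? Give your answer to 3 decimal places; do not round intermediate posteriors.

After 'present': P(genus P) = 0.85·0.8000 / (0.85·0.8000 + 0.2·0.2000) ≈ 0.9444
After 'absent': P(genus P) = 0.15·0.9444 / (0.15·0.9444 + 0.8·0.0556) ≈ 0.7612
After 'present': P(genus P) = 0.85·0.7612 / (0.85·0.7612 + 0.2·0.2388) ≈ 0.9313
After 'present': P(genus P) = 0.85·0.9313 / (0.85·0.9313 + 0.2·0.0687) ≈ 0.9829

0.983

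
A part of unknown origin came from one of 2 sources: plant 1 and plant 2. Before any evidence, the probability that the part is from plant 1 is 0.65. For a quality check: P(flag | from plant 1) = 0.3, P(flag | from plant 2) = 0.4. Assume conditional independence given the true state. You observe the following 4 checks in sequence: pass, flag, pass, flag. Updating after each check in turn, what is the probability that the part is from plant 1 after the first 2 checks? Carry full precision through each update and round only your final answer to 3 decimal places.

After 'pass': P(plant 1) = 0.7·0.6500 / (0.7·0.6500 + 0.6·0.3500) ≈ 0.6842
After 'flag': P(plant 1) = 0.3·0.6842 / (0.3·0.6842 + 0.4·0.3158) ≈ 0.6190

0.619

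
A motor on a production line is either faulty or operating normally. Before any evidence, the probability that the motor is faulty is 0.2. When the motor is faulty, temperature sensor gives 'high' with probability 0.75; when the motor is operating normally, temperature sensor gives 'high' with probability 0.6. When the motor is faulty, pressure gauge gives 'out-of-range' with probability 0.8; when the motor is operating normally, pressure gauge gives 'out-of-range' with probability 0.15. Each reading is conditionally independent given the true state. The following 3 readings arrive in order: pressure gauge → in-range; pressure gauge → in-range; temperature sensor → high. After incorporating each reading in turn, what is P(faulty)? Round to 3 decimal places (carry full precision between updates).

0.017

Each posterior becomes the prior for the next update.
After pressure gauge='in-range': P(faulty) = 0.2·0.2000 / (0.2·0.2000 + 0.85·0.8000) ≈ 0.0556
After pressure gauge='in-range': P(faulty) = 0.2·0.0556 / (0.2·0.0556 + 0.85·0.9444) ≈ 0.0137
After temperature sensor='high': P(faulty) = 0.75·0.0137 / (0.75·0.0137 + 0.6·0.9863) ≈ 0.0170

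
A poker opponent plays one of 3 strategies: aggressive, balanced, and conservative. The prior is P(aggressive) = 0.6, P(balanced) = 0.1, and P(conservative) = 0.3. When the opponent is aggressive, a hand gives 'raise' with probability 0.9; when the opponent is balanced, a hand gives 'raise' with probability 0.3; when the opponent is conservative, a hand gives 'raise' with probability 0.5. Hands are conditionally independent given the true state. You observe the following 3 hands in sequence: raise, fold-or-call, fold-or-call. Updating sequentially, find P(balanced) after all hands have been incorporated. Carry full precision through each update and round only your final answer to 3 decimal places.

0.255

Apply Bayes' rule sequentially, carrying P(balanced) forward.
After 'raise': normaliser = 0.9·0.6000 + 0.3·0.1000 + 0.5·0.3000; P(aggressive) ≈ 0.7500, P(balanced) ≈ 0.0417, P(conservative) ≈ 0.2083
After 'fold-or-call': normaliser = 0.1·0.7500 + 0.7·0.0417 + 0.5·0.2083; P(aggressive) ≈ 0.3600, P(balanced) ≈ 0.1400, P(conservative) ≈ 0.5000
After 'fold-or-call': normaliser = 0.1·0.3600 + 0.7·0.1400 + 0.5·0.5000; P(aggressive) ≈ 0.0938, P(balanced) ≈ 0.2552, P(conservative) ≈ 0.6510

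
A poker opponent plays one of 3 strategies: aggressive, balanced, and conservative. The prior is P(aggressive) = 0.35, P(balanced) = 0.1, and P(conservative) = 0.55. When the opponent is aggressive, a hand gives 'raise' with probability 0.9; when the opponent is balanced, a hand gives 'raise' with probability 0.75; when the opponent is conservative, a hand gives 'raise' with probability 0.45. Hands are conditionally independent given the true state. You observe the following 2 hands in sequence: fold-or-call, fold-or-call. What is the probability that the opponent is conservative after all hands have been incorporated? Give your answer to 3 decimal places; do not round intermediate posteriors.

0.945

Each posterior becomes the prior for the next update.
After 'fold-or-call': normaliser = 0.1·0.3500 + 0.25·0.1000 + 0.55·0.5500; P(aggressive) ≈ 0.0966, P(balanced) ≈ 0.0690, P(conservative) ≈ 0.8345
After 'fold-or-call': normaliser = 0.1·0.0966 + 0.25·0.0690 + 0.55·0.8345; P(aggressive) ≈ 0.0199, P(balanced) ≈ 0.0355, P(conservative) ≈ 0.9446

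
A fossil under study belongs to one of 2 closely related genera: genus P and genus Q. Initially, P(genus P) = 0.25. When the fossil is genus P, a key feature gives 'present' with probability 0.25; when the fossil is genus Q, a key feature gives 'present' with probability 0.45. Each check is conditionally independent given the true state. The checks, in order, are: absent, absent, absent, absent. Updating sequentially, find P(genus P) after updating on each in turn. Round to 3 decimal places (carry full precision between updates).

After 'absent': P(genus P) = 0.75·0.2500 / (0.75·0.2500 + 0.55·0.7500) ≈ 0.3125
After 'absent': P(genus P) = 0.75·0.3125 / (0.75·0.3125 + 0.55·0.6875) ≈ 0.3827
After 'absent': P(genus P) = 0.75·0.3827 / (0.75·0.3827 + 0.55·0.6173) ≈ 0.4581
After 'absent': P(genus P) = 0.75·0.4581 / (0.75·0.4581 + 0.55·0.5419) ≈ 0.5354

0.535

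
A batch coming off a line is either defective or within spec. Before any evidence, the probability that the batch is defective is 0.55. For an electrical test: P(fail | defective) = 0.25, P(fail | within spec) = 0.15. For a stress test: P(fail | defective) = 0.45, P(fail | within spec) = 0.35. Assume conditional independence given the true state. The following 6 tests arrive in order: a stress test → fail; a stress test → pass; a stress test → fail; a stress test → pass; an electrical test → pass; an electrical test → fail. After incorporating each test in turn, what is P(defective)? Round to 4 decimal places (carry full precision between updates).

0.6802

After a stress test='fail': P(defective) = 0.45·0.5500 / (0.45·0.5500 + 0.35·0.4500) ≈ 0.6111
After a stress test='pass': P(defective) = 0.55·0.6111 / (0.55·0.6111 + 0.65·0.3889) ≈ 0.5708
After a stress test='fail': P(defective) = 0.45·0.5708 / (0.45·0.5708 + 0.35·0.4292) ≈ 0.6309
After a stress test='pass': P(defective) = 0.55·0.6309 / (0.55·0.6309 + 0.65·0.3691) ≈ 0.5913
After an electrical test='pass': P(defective) = 0.75·0.5913 / (0.75·0.5913 + 0.85·0.4087) ≈ 0.5607
After an electrical test='fail': P(defective) = 0.25·0.5607 / (0.25·0.5607 + 0.15·0.4393) ≈ 0.6802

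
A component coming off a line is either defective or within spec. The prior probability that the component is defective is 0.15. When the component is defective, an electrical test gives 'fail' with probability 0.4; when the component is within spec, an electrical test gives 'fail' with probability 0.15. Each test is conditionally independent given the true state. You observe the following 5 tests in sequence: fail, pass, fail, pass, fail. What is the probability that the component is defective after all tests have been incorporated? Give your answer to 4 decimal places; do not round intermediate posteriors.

After 'fail': P(defective) = 0.4·0.1500 / (0.4·0.1500 + 0.15·0.8500) ≈ 0.3200
After 'pass': P(defective) = 0.6·0.3200 / (0.6·0.3200 + 0.85·0.6800) ≈ 0.2494
After 'fail': P(defective) = 0.4·0.2494 / (0.4·0.2494 + 0.15·0.7506) ≈ 0.4697
After 'pass': P(defective) = 0.6·0.4697 / (0.6·0.4697 + 0.85·0.5303) ≈ 0.3847
After 'fail': P(defective) = 0.4·0.3847 / (0.4·0.3847 + 0.15·0.6153) ≈ 0.6251

0.6251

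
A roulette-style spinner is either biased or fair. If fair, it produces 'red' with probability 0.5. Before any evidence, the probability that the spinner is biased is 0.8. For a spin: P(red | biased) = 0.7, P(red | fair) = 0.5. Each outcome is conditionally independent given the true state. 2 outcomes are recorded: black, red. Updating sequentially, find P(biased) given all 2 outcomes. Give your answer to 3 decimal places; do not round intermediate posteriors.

0.771

Apply Bayes' rule sequentially, carrying P(biased) forward.
After 'black': P(biased) = 0.3·0.8000 / (0.3·0.8000 + 0.5·0.2000) ≈ 0.7059
After 'red': P(biased) = 0.7·0.7059 / (0.7·0.7059 + 0.5·0.2941) ≈ 0.7706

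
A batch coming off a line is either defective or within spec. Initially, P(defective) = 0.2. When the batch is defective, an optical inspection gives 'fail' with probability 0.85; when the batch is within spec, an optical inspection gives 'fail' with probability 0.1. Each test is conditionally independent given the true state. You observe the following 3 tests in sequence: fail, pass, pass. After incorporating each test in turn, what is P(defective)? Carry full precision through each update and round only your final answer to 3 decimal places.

After 'fail': P(defective) = 0.85·0.2000 / (0.85·0.2000 + 0.1·0.8000) ≈ 0.6800
After 'pass': P(defective) = 0.15·0.6800 / (0.15·0.6800 + 0.9·0.3200) ≈ 0.2615
After 'pass': P(defective) = 0.15·0.2615 / (0.15·0.2615 + 0.9·0.7385) ≈ 0.0557

0.056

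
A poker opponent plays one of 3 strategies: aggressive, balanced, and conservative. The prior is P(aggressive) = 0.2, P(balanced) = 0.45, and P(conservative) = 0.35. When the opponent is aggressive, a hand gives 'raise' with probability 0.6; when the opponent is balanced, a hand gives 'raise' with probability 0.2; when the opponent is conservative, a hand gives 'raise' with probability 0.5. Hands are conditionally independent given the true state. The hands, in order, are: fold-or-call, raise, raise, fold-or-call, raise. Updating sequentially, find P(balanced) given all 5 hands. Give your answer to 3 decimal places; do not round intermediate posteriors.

After 'fold-or-call': normaliser = 0.4·0.2000 + 0.8·0.4500 + 0.5·0.3500; P(aggressive) ≈ 0.1301, P(balanced) ≈ 0.5854, P(conservative) ≈ 0.2846
After 'raise': normaliser = 0.6·0.1301 + 0.2·0.5854 + 0.5·0.2846; P(aggressive) ≈ 0.2313, P(balanced) ≈ 0.3470, P(conservative) ≈ 0.4217
After 'raise': normaliser = 0.6·0.2313 + 0.2·0.3470 + 0.5·0.4217; P(aggressive) ≈ 0.3312, P(balanced) ≈ 0.1656, P(conservative) ≈ 0.5032
After 'fold-or-call': normaliser = 0.4·0.3312 + 0.8·0.1656 + 0.5·0.5032; P(aggressive) ≈ 0.2565, P(balanced) ≈ 0.2565, P(conservative) ≈ 0.4870
After 'raise': normaliser = 0.6·0.2565 + 0.2·0.2565 + 0.5·0.4870; P(aggressive) ≈ 0.3430, P(balanced) ≈ 0.1143, P(conservative) ≈ 0.5427

0.114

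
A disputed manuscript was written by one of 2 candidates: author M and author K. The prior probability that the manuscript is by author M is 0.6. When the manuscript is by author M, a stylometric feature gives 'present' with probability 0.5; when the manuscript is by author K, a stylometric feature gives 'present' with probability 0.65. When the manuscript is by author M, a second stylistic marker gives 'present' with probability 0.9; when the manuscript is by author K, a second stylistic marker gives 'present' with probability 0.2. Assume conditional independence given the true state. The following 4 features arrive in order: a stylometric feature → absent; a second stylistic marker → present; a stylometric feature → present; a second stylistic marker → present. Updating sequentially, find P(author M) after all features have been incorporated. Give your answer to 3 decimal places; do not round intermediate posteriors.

0.971

After a stylometric feature='absent': P(author M) = 0.5·0.6000 / (0.5·0.6000 + 0.35·0.4000) ≈ 0.6818
After a second stylistic marker='present': P(author M) = 0.9·0.6818 / (0.9·0.6818 + 0.2·0.3182) ≈ 0.9060
After a stylometric feature='present': P(author M) = 0.5·0.9060 / (0.5·0.9060 + 0.65·0.0940) ≈ 0.8812
After a second stylistic marker='present': P(author M) = 0.9·0.8812 / (0.9·0.8812 + 0.2·0.1188) ≈ 0.9709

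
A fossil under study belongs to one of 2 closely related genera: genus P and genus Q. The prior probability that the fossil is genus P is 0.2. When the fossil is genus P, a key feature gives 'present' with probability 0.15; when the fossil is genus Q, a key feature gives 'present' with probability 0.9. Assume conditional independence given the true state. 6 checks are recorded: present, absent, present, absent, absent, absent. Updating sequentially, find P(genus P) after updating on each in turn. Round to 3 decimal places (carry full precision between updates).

Apply Bayes' rule sequentially, carrying P(genus P) forward.
After 'present': P(genus P) = 0.15·0.2000 / (0.15·0.2000 + 0.9·0.8000) ≈ 0.0400
After 'absent': P(genus P) = 0.85·0.0400 / (0.85·0.0400 + 0.1·0.9600) ≈ 0.2615
After 'present': P(genus P) = 0.15·0.2615 / (0.15·0.2615 + 0.9·0.7385) ≈ 0.0557
After 'absent': P(genus P) = 0.85·0.0557 / (0.85·0.0557 + 0.1·0.9443) ≈ 0.3341
After 'absent': P(genus P) = 0.85·0.3341 / (0.85·0.3341 + 0.1·0.6659) ≈ 0.8101
After 'absent': P(genus P) = 0.85·0.8101 / (0.85·0.8101 + 0.1·0.1899) ≈ 0.9732

0.973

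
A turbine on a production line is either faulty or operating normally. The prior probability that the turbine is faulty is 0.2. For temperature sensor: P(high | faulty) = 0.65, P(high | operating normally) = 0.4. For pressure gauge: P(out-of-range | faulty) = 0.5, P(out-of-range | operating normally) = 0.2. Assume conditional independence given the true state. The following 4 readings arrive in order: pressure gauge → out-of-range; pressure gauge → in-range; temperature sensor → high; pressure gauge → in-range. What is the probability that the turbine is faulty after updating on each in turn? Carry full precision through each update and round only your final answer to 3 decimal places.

After pressure gauge='out-of-range': P(faulty) = 0.5·0.2000 / (0.5·0.2000 + 0.2·0.8000) ≈ 0.3846
After pressure gauge='in-range': P(faulty) = 0.5·0.3846 / (0.5·0.3846 + 0.8·0.6154) ≈ 0.2809
After temperature sensor='high': P(faulty) = 0.65·0.2809 / (0.65·0.2809 + 0.4·0.7191) ≈ 0.3883
After pressure gauge='in-range': P(faulty) = 0.5·0.3883 / (0.5·0.3883 + 0.8·0.6117) ≈ 0.2840

0.284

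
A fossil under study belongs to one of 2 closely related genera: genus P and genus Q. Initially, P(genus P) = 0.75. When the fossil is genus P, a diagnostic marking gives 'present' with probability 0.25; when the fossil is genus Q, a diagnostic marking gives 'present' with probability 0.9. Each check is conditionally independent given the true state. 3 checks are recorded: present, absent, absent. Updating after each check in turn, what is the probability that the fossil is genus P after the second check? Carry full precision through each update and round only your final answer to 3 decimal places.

After 'present': P(genus P) = 0.25·0.7500 / (0.25·0.7500 + 0.9·0.2500) ≈ 0.4545
After 'absent': P(genus P) = 0.75·0.4545 / (0.75·0.4545 + 0.1·0.5455) ≈ 0.8621

0.862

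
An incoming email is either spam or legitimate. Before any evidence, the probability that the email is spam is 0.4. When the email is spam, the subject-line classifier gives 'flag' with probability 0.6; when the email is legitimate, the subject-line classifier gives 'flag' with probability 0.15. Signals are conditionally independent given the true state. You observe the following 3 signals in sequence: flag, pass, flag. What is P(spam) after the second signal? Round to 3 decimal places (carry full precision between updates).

0.557

After 'flag': P(spam) = 0.6·0.4000 / (0.6·0.4000 + 0.15·0.6000) ≈ 0.7273
After 'pass': P(spam) = 0.4·0.7273 / (0.4·0.7273 + 0.85·0.2727) ≈ 0.5565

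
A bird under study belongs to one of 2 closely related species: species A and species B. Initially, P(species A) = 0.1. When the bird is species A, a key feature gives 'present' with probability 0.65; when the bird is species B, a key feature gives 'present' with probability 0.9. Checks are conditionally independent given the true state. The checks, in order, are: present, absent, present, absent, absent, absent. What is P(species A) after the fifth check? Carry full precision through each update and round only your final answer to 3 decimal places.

0.713

After 'present': P(species A) = 0.65·0.1000 / (0.65·0.1000 + 0.9·0.9000) ≈ 0.0743
After 'absent': P(species A) = 0.35·0.0743 / (0.35·0.0743 + 0.1·0.9257) ≈ 0.2193
After 'present': P(species A) = 0.65·0.2193 / (0.65·0.2193 + 0.9·0.7807) ≈ 0.1686
After 'absent': P(species A) = 0.35·0.1686 / (0.35·0.1686 + 0.1·0.8314) ≈ 0.4152
After 'absent': P(species A) = 0.35·0.4152 / (0.35·0.4152 + 0.1·0.5848) ≈ 0.7130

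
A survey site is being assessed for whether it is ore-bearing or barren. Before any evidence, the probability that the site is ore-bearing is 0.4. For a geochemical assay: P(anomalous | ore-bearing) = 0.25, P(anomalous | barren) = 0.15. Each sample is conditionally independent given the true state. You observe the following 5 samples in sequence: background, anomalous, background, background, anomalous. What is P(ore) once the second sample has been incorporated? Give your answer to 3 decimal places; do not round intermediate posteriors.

0.495

Apply Bayes' rule sequentially, carrying P(ore) forward.
After 'background': P(ore) = 0.75·0.4000 / (0.75·0.4000 + 0.85·0.6000) ≈ 0.3704
After 'anomalous': P(ore) = 0.25·0.3704 / (0.25·0.3704 + 0.15·0.6296) ≈ 0.4950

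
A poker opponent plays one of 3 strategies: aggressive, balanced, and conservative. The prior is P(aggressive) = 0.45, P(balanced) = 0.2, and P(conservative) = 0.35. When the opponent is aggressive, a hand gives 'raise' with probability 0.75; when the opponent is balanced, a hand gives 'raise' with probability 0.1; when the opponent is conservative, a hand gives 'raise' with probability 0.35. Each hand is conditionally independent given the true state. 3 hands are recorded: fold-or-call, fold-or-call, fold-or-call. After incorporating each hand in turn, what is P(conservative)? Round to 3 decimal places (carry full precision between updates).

Apply Bayes' rule sequentially, carrying P(conservative) forward.
After 'fold-or-call': normaliser = 0.25·0.4500 + 0.9·0.2000 + 0.65·0.3500; P(aggressive) ≈ 0.2163, P(balanced) ≈ 0.3462, P(conservative) ≈ 0.4375
After 'fold-or-call': normaliser = 0.25·0.2163 + 0.9·0.3462 + 0.65·0.4375; P(aggressive) ≈ 0.0832, P(balanced) ≈ 0.4793, P(conservative) ≈ 0.4375
After 'fold-or-call': normaliser = 0.25·0.0832 + 0.9·0.4793 + 0.65·0.4375; P(aggressive) ≈ 0.0282, P(balanced) ≈ 0.5857, P(conservative) ≈ 0.3861

0.386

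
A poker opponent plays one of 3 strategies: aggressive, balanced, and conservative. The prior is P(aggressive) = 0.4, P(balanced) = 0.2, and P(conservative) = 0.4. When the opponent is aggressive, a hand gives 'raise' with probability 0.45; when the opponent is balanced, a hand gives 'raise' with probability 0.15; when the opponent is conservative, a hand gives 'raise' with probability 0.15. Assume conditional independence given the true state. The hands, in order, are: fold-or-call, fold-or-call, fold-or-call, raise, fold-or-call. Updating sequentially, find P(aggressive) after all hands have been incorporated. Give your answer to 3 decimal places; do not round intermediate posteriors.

0.260

After 'fold-or-call': normaliser = 0.55·0.4000 + 0.85·0.2000 + 0.85·0.4000; P(aggressive) ≈ 0.3014, P(balanced) ≈ 0.2329, P(conservative) ≈ 0.4658
After 'fold-or-call': normaliser = 0.55·0.3014 + 0.85·0.2329 + 0.85·0.4658; P(aggressive) ≈ 0.2182, P(balanced) ≈ 0.2606, P(conservative) ≈ 0.5212
After 'fold-or-call': normaliser = 0.55·0.2182 + 0.85·0.2606 + 0.85·0.5212; P(aggressive) ≈ 0.1530, P(balanced) ≈ 0.2823, P(conservative) ≈ 0.5647
After 'raise': normaliser = 0.45·0.1530 + 0.15·0.2823 + 0.15·0.5647; P(aggressive) ≈ 0.3514, P(balanced) ≈ 0.2162, P(conservative) ≈ 0.4324
After 'fold-or-call': normaliser = 0.55·0.3514 + 0.85·0.2162 + 0.85·0.4324; P(aggressive) ≈ 0.2596, P(balanced) ≈ 0.2468, P(conservative) ≈ 0.4936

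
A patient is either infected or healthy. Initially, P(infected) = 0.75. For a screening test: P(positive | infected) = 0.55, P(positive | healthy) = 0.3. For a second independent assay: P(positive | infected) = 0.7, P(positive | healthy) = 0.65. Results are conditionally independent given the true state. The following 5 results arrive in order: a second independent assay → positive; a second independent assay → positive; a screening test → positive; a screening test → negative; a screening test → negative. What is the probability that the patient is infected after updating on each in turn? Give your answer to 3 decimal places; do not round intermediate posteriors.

Each posterior becomes the prior for the next update.
After a second independent assay='positive': P(infected) = 0.7·0.7500 / (0.7·0.7500 + 0.65·0.2500) ≈ 0.7636
After a second independent assay='positive': P(infected) = 0.7·0.7636 / (0.7·0.7636 + 0.65·0.2364) ≈ 0.7768
After a screening test='positive': P(infected) = 0.55·0.7768 / (0.55·0.7768 + 0.3·0.2232) ≈ 0.8645
After a screening test='negative': P(infected) = 0.45·0.8645 / (0.45·0.8645 + 0.7·0.1355) ≈ 0.8039
After a screening test='negative': P(infected) = 0.45·0.8039 / (0.45·0.8039 + 0.7·0.1961) ≈ 0.7250

0.725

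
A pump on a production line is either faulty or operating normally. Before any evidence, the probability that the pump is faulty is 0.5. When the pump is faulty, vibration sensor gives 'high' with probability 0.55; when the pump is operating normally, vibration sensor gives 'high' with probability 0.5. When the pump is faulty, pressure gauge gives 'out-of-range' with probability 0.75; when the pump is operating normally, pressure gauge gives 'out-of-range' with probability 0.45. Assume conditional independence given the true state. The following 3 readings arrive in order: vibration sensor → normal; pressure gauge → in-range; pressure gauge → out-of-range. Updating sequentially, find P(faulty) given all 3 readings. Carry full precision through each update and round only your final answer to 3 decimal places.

After vibration sensor='normal': P(faulty) = 0.45·0.5000 / (0.45·0.5000 + 0.5·0.5000) ≈ 0.4737
After pressure gauge='in-range': P(faulty) = 0.25·0.4737 / (0.25·0.4737 + 0.55·0.5263) ≈ 0.2903
After pressure gauge='out-of-range': P(faulty) = 0.75·0.2903 / (0.75·0.2903 + 0.45·0.7097) ≈ 0.4054

0.405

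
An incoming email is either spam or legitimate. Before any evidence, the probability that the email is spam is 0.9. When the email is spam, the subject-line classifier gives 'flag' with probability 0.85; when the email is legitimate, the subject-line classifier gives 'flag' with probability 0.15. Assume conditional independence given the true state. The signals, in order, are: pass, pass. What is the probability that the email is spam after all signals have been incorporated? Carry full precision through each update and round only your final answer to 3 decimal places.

After 'pass': P(spam) = 0.15·0.9000 / (0.15·0.9000 + 0.85·0.1000) ≈ 0.6136
After 'pass': P(spam) = 0.15·0.6136 / (0.15·0.6136 + 0.85·0.3864) ≈ 0.2189

0.219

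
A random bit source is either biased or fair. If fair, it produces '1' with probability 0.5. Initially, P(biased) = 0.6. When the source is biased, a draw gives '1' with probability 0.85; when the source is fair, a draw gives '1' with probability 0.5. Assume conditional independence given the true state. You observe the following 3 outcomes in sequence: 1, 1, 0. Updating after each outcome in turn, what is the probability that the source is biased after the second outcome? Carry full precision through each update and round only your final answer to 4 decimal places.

0.8126

After '1': P(biased) = 0.85·0.6000 / (0.85·0.6000 + 0.5·0.4000) ≈ 0.7183
After '1': P(biased) = 0.85·0.7183 / (0.85·0.7183 + 0.5·0.2817) ≈ 0.8126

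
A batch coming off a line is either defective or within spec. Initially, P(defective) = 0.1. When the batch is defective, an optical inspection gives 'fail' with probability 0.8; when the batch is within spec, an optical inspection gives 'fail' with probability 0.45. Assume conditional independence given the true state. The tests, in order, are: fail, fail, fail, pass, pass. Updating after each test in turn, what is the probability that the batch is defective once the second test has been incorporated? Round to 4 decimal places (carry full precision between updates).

Apply Bayes' rule sequentially, carrying P(defective) forward.
After 'fail': P(defective) = 0.8·0.1000 / (0.8·0.1000 + 0.45·0.9000) ≈ 0.1649
After 'fail': P(defective) = 0.8·0.1649 / (0.8·0.1649 + 0.45·0.8351) ≈ 0.2599

0.2599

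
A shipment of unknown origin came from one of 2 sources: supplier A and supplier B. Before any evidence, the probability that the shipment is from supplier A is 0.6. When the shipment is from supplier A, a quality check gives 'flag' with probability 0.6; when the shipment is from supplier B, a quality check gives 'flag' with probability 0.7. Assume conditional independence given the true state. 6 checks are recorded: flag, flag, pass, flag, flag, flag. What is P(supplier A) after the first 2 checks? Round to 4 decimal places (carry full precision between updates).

0.5243

Apply Bayes' rule sequentially, carrying P(supplier A) forward.
After 'flag': P(supplier A) = 0.6·0.6000 / (0.6·0.6000 + 0.7·0.4000) ≈ 0.5625
After 'flag': P(supplier A) = 0.6·0.5625 / (0.6·0.5625 + 0.7·0.4375) ≈ 0.5243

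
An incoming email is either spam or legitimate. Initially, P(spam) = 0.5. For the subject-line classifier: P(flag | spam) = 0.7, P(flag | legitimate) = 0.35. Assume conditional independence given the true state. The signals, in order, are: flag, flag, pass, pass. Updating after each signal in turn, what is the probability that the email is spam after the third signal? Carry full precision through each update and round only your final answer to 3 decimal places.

After 'flag': P(spam) = 0.7·0.5000 / (0.7·0.5000 + 0.35·0.5000) ≈ 0.6667
After 'flag': P(spam) = 0.7·0.6667 / (0.7·0.6667 + 0.35·0.3333) ≈ 0.8000
After 'pass': P(spam) = 0.3·0.8000 / (0.3·0.8000 + 0.65·0.2000) ≈ 0.6486

0.649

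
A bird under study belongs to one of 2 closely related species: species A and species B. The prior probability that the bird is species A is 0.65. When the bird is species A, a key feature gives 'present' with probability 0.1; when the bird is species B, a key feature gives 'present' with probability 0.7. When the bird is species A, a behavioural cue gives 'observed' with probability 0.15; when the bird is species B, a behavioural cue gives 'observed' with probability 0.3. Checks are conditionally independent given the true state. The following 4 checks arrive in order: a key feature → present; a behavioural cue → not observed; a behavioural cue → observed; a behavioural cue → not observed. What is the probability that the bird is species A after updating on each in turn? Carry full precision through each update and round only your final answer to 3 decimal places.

0.164

After a key feature='present': P(species A) = 0.1·0.6500 / (0.1·0.6500 + 0.7·0.3500) ≈ 0.2097
After a behavioural cue='not observed': P(species A) = 0.85·0.2097 / (0.85·0.2097 + 0.7·0.7903) ≈ 0.2437
After a behavioural cue='observed': P(species A) = 0.15·0.2437 / (0.15·0.2437 + 0.3·0.7563) ≈ 0.1387
After a behavioural cue='not observed': P(species A) = 0.85·0.1387 / (0.85·0.1387 + 0.7·0.8613) ≈ 0.1636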